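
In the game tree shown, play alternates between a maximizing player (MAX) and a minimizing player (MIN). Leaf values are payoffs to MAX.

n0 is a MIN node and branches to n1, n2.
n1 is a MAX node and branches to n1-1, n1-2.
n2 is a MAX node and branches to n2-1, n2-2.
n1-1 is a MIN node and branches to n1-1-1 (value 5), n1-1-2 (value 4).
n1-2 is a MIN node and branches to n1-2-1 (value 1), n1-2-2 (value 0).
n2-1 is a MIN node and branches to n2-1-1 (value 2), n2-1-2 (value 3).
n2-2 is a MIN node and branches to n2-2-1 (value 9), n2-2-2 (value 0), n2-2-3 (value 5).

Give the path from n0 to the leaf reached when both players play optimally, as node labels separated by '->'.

n0 -> n2 -> n2-1 -> n2-1-1

n1-1 (MIN): min(5, 4) = 4
n1-2 (MIN): min(1, 0) = 0
n1 (MAX): max(4, 0) = 4
n2-1 (MIN): min(2, 3) = 2
n2-2 (MIN): min(9, 0, 5) = 0
n2 (MAX): max(2, 0) = 2
n0 (MIN): min(4, 2) = 2
At n0, MIN picks n2 (lowest: 2).
At n2, MAX picks n2-1 (highest: 2).
At n2-1, MIN picks n2-1-1 (lowest: 2).
Terminal value 2.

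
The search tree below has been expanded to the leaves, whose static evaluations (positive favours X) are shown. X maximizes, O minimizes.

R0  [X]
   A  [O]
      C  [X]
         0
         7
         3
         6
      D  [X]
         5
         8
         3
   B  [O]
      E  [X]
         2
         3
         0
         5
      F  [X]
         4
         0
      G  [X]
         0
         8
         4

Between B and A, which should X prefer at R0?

A

E (X): max(2, 3, 0, 5) = 5
F (X): max(4, 0) = 4
G (X): max(0, 8, 4) = 8
B (O): min(5, 4, 8) = 4
C (X): max(0, 7, 3, 6) = 7
D (X): max(5, 8, 3) = 8
A (O): min(7, 8) = 7
X prefers the higher value; B=4, A=7. A is better since 7 > 4.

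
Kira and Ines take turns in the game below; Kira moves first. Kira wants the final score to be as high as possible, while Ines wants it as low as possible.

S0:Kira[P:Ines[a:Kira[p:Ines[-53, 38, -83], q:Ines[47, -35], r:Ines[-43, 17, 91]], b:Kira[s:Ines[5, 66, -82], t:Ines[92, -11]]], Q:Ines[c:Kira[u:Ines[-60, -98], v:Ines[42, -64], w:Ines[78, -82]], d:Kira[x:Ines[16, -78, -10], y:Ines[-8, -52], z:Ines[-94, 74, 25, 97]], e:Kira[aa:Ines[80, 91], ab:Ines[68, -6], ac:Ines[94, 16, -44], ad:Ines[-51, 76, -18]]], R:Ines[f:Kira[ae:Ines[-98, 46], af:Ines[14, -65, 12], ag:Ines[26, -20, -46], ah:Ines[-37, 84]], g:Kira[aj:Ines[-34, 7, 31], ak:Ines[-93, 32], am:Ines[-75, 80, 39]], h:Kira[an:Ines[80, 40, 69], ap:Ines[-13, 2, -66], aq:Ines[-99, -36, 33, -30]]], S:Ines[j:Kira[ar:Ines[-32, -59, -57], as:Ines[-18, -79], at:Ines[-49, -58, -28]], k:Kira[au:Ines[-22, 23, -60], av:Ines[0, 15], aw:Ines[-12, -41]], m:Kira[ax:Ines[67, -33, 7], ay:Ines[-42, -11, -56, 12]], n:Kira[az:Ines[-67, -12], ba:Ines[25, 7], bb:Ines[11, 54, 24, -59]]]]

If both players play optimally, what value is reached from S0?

-35

p (Ines): min(-53, 38, -83) = -83
q (Ines): min(47, -35) = -35
r (Ines): min(-43, 17, 91) = -43
a (Kira): max(-83, -35, -43) = -35
s (Ines): min(5, 66, -82) = -82
t (Ines): min(92, -11) = -11
b (Kira): max(-82, -11) = -11
P (Ines): min(-35, -11) = -35
u (Ines): min(-60, -98) = -98
v (Ines): min(42, -64) = -64
w (Ines): min(78, -82) = -82
c (Kira): max(-98, -64, -82) = -64
x (Ines): min(16, -78, -10) = -78
y (Ines): min(-8, -52) = -52
z (Ines): min(-94, 74, 25, 97) = -94
d (Kira): max(-78, -52, -94) = -52
aa (Ines): min(80, 91) = 80
ab (Ines): min(68, -6) = -6
ac (Ines): min(94, 16, -44) = -44
ad (Ines): min(-51, 76, -18) = -51
e (Kira): max(80, -6, -44, -51) = 80
Q (Ines): min(-64, -52, 80) = -64
ae (Ines): min(-98, 46) = -98
af (Ines): min(14, -65, 12) = -65
ag (Ines): min(26, -20, -46) = -46
ah (Ines): min(-37, 84) = -37
f (Kira): max(-98, -65, -46, -37) = -37
aj (Ines): min(-34, 7, 31) = -34
ak (Ines): min(-93, 32) = -93
am (Ines): min(-75, 80, 39) = -75
g (Kira): max(-34, -93, -75) = -34
an (Ines): min(80, 40, 69) = 40
ap (Ines): min(-13, 2, -66) = -66
aq (Ines): min(-99, -36, 33, -30) = -99
h (Kira): max(40, -66, -99) = 40
R (Ines): min(-37, -34, 40) = -37
ar (Ines): min(-32, -59, -57) = -59
as (Ines): min(-18, -79) = -79
at (Ines): min(-49, -58, -28) = -58
j (Kira): max(-59, -79, -58) = -58
au (Ines): min(-22, 23, -60) = -60
av (Ines): min(0, 15) = 0
aw (Ines): min(-12, -41) = -41
k (Kira): max(-60, 0, -41) = 0
ax (Ines): min(67, -33, 7) = -33
ay (Ines): min(-42, -11, -56, 12) = -56
m (Kira): max(-33, -56) = -33
az (Ines): min(-67, -12) = -67
ba (Ines): min(25, 7) = 7
bb (Ines): min(11, 54, 24, -59) = -59
n (Kira): max(-67, 7, -59) = 7
S (Ines): min(-58, 0, -33, 7) = -58
S0 (Kira): max(-35, -64, -37, -58) = -35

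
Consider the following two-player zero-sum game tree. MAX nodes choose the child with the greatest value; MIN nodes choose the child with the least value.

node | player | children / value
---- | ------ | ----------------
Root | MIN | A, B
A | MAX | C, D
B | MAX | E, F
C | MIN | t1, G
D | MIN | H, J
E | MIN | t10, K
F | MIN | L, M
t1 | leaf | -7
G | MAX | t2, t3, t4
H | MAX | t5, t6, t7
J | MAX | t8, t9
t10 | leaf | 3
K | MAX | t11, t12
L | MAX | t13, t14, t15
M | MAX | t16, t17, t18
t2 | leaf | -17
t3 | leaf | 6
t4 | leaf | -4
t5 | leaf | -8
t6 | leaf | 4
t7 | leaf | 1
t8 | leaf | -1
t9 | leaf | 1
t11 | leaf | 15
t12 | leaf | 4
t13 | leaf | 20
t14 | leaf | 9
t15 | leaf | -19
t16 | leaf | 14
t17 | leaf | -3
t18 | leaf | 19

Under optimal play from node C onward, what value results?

-7

G (MAX): max(-17, 6, -4) = 6
C (MIN): min(-7, 6) = -7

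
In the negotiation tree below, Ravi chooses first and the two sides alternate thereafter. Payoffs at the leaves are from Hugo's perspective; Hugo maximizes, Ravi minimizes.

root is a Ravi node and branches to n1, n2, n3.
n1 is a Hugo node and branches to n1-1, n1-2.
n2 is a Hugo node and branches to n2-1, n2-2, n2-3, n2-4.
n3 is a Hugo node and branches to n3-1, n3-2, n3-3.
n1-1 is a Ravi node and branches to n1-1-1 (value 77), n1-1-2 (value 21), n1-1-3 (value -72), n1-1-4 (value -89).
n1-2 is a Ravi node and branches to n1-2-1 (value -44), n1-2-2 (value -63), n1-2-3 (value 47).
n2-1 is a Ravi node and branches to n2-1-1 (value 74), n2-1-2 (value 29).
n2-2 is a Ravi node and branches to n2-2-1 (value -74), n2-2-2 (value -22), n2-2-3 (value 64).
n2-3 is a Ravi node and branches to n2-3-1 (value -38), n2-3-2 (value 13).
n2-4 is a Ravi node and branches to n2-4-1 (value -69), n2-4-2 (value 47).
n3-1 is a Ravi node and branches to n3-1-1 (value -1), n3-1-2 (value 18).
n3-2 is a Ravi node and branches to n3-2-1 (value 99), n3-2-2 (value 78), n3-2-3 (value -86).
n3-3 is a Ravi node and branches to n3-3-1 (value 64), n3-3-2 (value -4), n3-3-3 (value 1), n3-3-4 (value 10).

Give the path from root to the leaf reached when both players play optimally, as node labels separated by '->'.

root -> n1 -> n1-2 -> n1-2-2

n1-1 (Ravi): min(77, 21, -72, -89) = -89
n1-2 (Ravi): min(-44, -63, 47) = -63
n1 (Hugo): max(-89, -63) = -63
n2-1 (Ravi): min(74, 29) = 29
n2-2 (Ravi): min(-74, -22, 64) = -74
n2-3 (Ravi): min(-38, 13) = -38
n2-4 (Ravi): min(-69, 47) = -69
n2 (Hugo): max(29, -74, -38, -69) = 29
n3-1 (Ravi): min(-1, 18) = -1
n3-2 (Ravi): min(99, 78, -86) = -86
n3-3 (Ravi): min(64, -4, 1, 10) = -4
n3 (Hugo): max(-1, -86, -4) = -1
root (Ravi): min(-63, 29, -1) = -63
At root, Ravi picks n1 (lowest: -63).
At n1, Hugo picks n1-2 (highest: -63).
At n1-2, Ravi picks n1-2-2 (lowest: -63).
Terminal value -63.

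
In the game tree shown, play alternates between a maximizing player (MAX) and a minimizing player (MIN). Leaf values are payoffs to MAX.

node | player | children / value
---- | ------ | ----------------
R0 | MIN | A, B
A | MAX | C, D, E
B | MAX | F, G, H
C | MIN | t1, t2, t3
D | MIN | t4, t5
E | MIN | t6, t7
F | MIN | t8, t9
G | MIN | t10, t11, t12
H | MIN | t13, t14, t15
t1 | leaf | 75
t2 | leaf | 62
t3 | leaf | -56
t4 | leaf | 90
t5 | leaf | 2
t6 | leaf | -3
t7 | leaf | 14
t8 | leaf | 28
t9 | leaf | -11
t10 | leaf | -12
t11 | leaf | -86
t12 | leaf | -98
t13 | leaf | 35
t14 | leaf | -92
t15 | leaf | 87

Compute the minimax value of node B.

F (MIN): min(28, -11) = -11
G (MIN): min(-12, -86, -98) = -98
H (MIN): min(35, -92, 87) = -92
B (MAX): max(-11, -98, -92) = -11

-11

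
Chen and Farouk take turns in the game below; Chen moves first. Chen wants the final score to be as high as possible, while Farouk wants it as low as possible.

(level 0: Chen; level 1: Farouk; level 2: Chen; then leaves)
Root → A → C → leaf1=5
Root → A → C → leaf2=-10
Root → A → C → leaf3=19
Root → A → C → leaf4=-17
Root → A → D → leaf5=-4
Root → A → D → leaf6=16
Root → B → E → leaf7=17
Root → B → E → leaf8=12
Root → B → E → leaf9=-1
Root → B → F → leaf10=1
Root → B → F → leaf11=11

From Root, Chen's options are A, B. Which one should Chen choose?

A

C (Chen): max(5, -10, 19, -17) = 19
D (Chen): max(-4, 16) = 16
A (Farouk): min(19, 16) = 16
E (Chen): max(17, 12, -1) = 17
F (Chen): max(1, 11) = 11
B (Farouk): min(17, 11) = 11
Root (Chen): max(16, 11) = 16
Chen at Root wants the highest of {A=16, B=11}, so chooses A.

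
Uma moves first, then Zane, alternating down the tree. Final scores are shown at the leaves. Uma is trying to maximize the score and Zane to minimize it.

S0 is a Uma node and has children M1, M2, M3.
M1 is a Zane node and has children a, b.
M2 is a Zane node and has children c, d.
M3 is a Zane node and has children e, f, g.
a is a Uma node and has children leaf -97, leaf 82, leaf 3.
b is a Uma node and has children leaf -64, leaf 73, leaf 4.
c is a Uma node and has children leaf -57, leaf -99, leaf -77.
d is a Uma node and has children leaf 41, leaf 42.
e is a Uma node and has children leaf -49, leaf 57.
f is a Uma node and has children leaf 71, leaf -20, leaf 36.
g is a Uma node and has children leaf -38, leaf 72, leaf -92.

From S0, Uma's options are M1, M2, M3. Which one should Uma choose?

a (Uma): max(-97, 82, 3) = 82
b (Uma): max(-64, 73, 4) = 73
M1 (Zane): min(82, 73) = 73
c (Uma): max(-57, -99, -77) = -57
d (Uma): max(41, 42) = 42
M2 (Zane): min(-57, 42) = -57
e (Uma): max(-49, 57) = 57
f (Uma): max(71, -20, 36) = 71
g (Uma): max(-38, 72, -92) = 72
M3 (Zane): min(57, 71, 72) = 57
S0 (Uma): max(73, -57, 57) = 73
Uma at S0 wants the highest of {M1=73, M2=-57, M3=57}, so chooses M1.

M1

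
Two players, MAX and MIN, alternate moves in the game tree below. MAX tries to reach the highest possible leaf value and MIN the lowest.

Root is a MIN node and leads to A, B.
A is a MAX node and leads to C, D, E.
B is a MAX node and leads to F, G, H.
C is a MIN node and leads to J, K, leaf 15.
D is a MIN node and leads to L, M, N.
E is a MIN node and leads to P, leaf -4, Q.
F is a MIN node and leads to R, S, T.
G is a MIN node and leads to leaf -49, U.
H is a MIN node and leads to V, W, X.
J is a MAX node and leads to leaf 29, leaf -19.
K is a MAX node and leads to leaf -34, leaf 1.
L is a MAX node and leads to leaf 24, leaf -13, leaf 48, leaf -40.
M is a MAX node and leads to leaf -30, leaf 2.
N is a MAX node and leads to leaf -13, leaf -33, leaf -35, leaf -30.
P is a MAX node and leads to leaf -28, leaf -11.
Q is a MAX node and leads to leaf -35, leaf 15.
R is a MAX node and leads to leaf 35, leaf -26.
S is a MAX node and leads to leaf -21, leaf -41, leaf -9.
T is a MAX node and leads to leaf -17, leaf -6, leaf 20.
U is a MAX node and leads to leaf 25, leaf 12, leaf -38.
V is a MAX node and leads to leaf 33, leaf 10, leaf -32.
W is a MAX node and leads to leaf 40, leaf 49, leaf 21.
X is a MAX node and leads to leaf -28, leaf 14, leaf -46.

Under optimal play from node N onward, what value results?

N (MAX): max(-13, -33, -35, -30) = -13

-13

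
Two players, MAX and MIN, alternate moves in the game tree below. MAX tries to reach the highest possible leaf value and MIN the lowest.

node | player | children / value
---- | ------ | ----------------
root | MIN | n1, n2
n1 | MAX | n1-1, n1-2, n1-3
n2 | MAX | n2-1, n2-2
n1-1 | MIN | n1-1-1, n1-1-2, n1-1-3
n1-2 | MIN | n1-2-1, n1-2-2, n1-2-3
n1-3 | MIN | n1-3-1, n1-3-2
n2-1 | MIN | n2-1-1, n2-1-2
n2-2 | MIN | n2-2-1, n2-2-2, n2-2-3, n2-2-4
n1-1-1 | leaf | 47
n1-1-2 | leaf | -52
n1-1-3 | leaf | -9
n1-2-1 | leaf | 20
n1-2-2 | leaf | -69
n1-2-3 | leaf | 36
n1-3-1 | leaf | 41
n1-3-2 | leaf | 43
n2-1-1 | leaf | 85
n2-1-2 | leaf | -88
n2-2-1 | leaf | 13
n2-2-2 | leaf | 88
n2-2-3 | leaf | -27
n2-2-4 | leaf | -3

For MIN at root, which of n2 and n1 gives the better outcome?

n2

n2-1 (MIN): min(85, -88) = -88
n2-2 (MIN): min(13, 88, -27, -3) = -27
n2 (MAX): max(-88, -27) = -27
n1-1 (MIN): min(47, -52, -9) = -52
n1-2 (MIN): min(20, -69, 36) = -69
n1-3 (MIN): min(41, 43) = 41
n1 (MAX): max(-52, -69, 41) = 41
MIN prefers the lower value; n2=-27, n1=41. n2 is better since -27 < 41.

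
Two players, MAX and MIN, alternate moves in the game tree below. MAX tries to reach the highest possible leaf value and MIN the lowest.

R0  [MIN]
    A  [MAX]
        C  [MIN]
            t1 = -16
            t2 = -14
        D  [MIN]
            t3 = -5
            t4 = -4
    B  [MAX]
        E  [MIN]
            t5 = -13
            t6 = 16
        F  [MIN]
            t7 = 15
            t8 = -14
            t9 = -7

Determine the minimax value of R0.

-13

C (MIN): min(-16, -14) = -16
D (MIN): min(-5, -4) = -5
A (MAX): max(-16, -5) = -5
E (MIN): min(-13, 16) = -13
F (MIN): min(15, -14, -7) = -14
B (MAX): max(-13, -14) = -13
R0 (MIN): min(-5, -13) = -13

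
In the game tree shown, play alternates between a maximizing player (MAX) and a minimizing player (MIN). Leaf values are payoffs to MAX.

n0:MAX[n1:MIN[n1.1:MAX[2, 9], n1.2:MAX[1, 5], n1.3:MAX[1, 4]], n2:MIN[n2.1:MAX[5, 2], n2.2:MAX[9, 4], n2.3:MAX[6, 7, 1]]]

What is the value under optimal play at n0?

n1.1 (MAX): max(2, 9) = 9
n1.2 (MAX): max(1, 5) = 5
n1.3 (MAX): max(1, 4) = 4
n1 (MIN): min(9, 5, 4) = 4
n2.1 (MAX): max(5, 2) = 5
n2.2 (MAX): max(9, 4) = 9
n2.3 (MAX): max(6, 7, 1) = 7
n2 (MIN): min(5, 9, 7) = 5
n0 (MAX): max(4, 5) = 5

5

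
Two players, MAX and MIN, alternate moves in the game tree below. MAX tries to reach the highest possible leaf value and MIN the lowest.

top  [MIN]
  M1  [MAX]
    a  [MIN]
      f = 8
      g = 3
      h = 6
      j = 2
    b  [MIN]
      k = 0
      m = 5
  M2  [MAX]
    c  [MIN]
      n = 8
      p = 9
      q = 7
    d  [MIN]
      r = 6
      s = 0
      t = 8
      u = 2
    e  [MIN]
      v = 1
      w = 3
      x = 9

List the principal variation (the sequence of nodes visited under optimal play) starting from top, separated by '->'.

a (MIN): min(8, 3, 6, 2) = 2
b (MIN): min(0, 5) = 0
M1 (MAX): max(2, 0) = 2
c (MIN): min(8, 9, 7) = 7
d (MIN): min(6, 0, 8, 2) = 0
e (MIN): min(1, 3, 9) = 1
M2 (MAX): max(7, 0, 1) = 7
top (MIN): min(2, 7) = 2
At top, MIN picks M1 (lowest: 2).
At M1, MAX picks a (highest: 2).
At a, MIN picks j (lowest: 2).
Terminal value 2.

top -> M1 -> a -> j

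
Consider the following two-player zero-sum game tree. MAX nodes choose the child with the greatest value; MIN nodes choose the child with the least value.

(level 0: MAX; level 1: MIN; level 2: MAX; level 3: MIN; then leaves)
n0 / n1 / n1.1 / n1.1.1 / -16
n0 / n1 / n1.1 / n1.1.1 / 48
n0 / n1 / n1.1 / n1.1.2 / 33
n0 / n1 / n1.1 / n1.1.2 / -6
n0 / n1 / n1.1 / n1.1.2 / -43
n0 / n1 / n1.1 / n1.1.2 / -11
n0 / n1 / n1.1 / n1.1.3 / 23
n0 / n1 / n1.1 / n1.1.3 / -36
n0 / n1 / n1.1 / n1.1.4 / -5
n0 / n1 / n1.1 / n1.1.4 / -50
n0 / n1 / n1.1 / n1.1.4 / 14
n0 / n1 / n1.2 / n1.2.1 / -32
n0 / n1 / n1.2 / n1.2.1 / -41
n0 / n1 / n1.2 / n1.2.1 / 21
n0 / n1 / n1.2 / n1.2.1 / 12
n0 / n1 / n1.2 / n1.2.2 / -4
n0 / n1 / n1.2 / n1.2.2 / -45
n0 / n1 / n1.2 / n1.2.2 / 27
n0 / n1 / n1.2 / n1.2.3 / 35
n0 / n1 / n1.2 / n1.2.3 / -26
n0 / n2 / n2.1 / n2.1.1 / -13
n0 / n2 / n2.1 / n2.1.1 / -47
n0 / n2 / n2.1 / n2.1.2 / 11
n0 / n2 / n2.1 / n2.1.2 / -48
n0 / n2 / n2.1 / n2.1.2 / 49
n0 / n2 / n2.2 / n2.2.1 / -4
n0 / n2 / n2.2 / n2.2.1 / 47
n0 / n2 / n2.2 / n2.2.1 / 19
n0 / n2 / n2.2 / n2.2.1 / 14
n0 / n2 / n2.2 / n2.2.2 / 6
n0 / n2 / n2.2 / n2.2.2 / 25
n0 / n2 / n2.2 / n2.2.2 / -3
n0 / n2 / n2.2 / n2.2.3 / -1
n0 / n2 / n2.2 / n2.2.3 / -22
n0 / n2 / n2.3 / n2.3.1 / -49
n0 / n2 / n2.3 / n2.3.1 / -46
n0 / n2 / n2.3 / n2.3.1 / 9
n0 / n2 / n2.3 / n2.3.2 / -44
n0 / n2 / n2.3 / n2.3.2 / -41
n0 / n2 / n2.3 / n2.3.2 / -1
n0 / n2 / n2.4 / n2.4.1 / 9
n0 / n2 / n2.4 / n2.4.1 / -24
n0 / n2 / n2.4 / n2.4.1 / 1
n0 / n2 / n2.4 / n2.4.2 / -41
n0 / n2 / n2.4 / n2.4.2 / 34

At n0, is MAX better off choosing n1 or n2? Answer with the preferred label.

n1.1.1 (MIN): min(-16, 48) = -16
n1.1.2 (MIN): min(33, -6, -43, -11) = -43
n1.1.3 (MIN): min(23, -36) = -36
n1.1.4 (MIN): min(-5, -50, 14) = -50
n1.1 (MAX): max(-16, -43, -36, -50) = -16
n1.2.1 (MIN): min(-32, -41, 21, 12) = -41
n1.2.2 (MIN): min(-4, -45, 27) = -45
n1.2.3 (MIN): min(35, -26) = -26
n1.2 (MAX): max(-41, -45, -26) = -26
n1 (MIN): min(-16, -26) = -26
n2.1.1 (MIN): min(-13, -47) = -47
n2.1.2 (MIN): min(11, -48, 49) = -48
n2.1 (MAX): max(-47, -48) = -47
n2.2.1 (MIN): min(-4, 47, 19, 14) = -4
n2.2.2 (MIN): min(6, 25, -3) = -3
n2.2.3 (MIN): min(-1, -22) = -22
n2.2 (MAX): max(-4, -3, -22) = -3
n2.3.1 (MIN): min(-49, -46, 9) = -49
n2.3.2 (MIN): min(-44, -41, -1) = -44
n2.3 (MAX): max(-49, -44) = -44
n2.4.1 (MIN): min(9, -24, 1) = -24
n2.4.2 (MIN): min(-41, 34) = -41
n2.4 (MAX): max(-24, -41) = -24
n2 (MIN): min(-47, -3, -44, -24) = -47
MAX prefers the higher value; n1=-26, n2=-47. n1 is better since -26 > -47.

n1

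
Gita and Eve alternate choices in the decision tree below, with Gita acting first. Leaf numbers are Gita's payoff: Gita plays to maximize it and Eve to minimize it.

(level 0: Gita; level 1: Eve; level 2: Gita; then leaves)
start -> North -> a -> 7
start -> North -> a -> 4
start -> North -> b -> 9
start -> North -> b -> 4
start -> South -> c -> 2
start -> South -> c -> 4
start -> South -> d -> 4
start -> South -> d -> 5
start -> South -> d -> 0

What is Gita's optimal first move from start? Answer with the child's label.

North

a (Gita): max(7, 4) = 7
b (Gita): max(9, 4) = 9
North (Eve): min(7, 9) = 7
c (Gita): max(2, 4) = 4
d (Gita): max(4, 5, 0) = 5
South (Eve): min(4, 5) = 4
start (Gita): max(7, 4) = 7
Gita at start wants the highest of {North=7, South=4}, so chooses North.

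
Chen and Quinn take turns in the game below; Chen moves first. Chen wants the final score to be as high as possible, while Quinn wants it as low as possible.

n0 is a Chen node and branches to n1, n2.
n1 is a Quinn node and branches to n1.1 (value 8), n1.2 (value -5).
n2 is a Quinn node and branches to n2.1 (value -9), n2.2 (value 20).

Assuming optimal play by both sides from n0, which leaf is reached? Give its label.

n1 (Quinn): min(8, -5) = -5
n2 (Quinn): min(-9, 20) = -9
n0 (Chen): max(-5, -9) = -5
At n0, Chen picks n1 (highest: -5).
At n1, Quinn picks n1.2 (lowest: -5).
Terminal value -5.

n1.2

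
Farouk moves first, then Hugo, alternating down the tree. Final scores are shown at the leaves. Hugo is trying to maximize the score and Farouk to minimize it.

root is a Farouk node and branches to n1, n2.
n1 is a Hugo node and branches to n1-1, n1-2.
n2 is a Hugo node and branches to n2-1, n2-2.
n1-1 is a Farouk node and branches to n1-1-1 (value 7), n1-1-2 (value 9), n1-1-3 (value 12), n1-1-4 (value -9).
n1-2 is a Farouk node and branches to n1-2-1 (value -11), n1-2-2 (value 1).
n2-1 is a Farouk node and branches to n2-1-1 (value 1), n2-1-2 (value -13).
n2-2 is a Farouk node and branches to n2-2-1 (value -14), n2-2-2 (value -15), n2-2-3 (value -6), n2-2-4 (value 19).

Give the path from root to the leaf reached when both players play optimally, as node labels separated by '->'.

n1-1 (Farouk): min(7, 9, 12, -9) = -9
n1-2 (Farouk): min(-11, 1) = -11
n1 (Hugo): max(-9, -11) = -9
n2-1 (Farouk): min(1, -13) = -13
n2-2 (Farouk): min(-14, -15, -6, 19) = -15
n2 (Hugo): max(-13, -15) = -13
root (Farouk): min(-9, -13) = -13
At root, Farouk picks n2 (lowest: -13).
At n2, Hugo picks n2-1 (highest: -13).
At n2-1, Farouk picks n2-1-2 (lowest: -13).
Terminal value -13.

root -> n2 -> n2-1 -> n2-1-2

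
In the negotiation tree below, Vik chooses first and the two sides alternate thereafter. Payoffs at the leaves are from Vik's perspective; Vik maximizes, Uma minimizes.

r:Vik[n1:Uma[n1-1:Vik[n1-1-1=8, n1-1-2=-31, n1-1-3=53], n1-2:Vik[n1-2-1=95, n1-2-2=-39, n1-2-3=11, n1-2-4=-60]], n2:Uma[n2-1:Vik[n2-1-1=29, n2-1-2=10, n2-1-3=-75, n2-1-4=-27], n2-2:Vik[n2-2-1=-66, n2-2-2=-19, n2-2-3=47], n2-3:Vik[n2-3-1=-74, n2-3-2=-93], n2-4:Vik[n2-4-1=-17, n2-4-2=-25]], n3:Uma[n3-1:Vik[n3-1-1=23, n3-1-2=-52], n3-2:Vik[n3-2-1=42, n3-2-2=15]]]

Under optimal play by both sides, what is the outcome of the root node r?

n1-1 (Vik): max(8, -31, 53) = 53
n1-2 (Vik): max(95, -39, 11, -60) = 95
n1 (Uma): min(53, 95) = 53
n2-1 (Vik): max(29, 10, -75, -27) = 29
n2-2 (Vik): max(-66, -19, 47) = 47
n2-3 (Vik): max(-74, -93) = -74
n2-4 (Vik): max(-17, -25) = -17
n2 (Uma): min(29, 47, -74, -17) = -74
n3-1 (Vik): max(23, -52) = 23
n3-2 (Vik): max(42, 15) = 42
n3 (Uma): min(23, 42) = 23
r (Vik): max(53, -74, 23) = 53

53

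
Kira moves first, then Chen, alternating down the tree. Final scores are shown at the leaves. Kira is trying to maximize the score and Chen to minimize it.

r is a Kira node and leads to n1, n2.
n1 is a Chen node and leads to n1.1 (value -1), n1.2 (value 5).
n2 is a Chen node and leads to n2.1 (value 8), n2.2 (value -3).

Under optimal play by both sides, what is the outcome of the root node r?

-1

n1 (Chen): min(-1, 5) = -1
n2 (Chen): min(8, -3) = -3
r (Kira): max(-1, -3) = -1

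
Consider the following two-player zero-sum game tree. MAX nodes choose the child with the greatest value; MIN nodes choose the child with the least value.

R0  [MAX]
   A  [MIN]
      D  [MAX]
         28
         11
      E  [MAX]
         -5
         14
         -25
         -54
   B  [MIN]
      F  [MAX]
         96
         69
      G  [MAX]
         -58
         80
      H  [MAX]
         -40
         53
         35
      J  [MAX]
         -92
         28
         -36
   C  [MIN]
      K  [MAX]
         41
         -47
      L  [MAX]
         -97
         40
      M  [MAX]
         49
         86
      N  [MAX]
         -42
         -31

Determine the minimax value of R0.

28

D (MAX): max(28, 11) = 28
E (MAX): max(-5, 14, -25, -54) = 14
A (MIN): min(28, 14) = 14
F (MAX): max(96, 69) = 96
G (MAX): max(-58, 80) = 80
H (MAX): max(-40, 53, 35) = 53
J (MAX): max(-92, 28, -36) = 28
B (MIN): min(96, 80, 53, 28) = 28
K (MAX): max(41, -47) = 41
L (MAX): max(-97, 40) = 40
M (MAX): max(49, 86) = 86
N (MAX): max(-42, -31) = -31
C (MIN): min(41, 40, 86, -31) = -31
R0 (MAX): max(14, 28, -31) = 28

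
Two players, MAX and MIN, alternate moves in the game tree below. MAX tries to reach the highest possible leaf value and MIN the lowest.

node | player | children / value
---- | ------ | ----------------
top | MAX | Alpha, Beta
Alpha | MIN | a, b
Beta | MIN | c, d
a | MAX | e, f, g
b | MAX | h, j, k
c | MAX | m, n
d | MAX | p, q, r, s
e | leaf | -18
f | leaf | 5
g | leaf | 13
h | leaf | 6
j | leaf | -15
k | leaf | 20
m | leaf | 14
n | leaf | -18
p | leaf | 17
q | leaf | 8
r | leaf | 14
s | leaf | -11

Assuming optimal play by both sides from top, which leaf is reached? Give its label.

a (MAX): max(-18, 5, 13) = 13
b (MAX): max(6, -15, 20) = 20
Alpha (MIN): min(13, 20) = 13
c (MAX): max(14, -18) = 14
d (MAX): max(17, 8, 14, -11) = 17
Beta (MIN): min(14, 17) = 14
top (MAX): max(13, 14) = 14
At top, MAX picks Beta (highest: 14).
At Beta, MIN picks c (lowest: 14).
At c, MAX picks m (highest: 14).
Terminal value 14.

m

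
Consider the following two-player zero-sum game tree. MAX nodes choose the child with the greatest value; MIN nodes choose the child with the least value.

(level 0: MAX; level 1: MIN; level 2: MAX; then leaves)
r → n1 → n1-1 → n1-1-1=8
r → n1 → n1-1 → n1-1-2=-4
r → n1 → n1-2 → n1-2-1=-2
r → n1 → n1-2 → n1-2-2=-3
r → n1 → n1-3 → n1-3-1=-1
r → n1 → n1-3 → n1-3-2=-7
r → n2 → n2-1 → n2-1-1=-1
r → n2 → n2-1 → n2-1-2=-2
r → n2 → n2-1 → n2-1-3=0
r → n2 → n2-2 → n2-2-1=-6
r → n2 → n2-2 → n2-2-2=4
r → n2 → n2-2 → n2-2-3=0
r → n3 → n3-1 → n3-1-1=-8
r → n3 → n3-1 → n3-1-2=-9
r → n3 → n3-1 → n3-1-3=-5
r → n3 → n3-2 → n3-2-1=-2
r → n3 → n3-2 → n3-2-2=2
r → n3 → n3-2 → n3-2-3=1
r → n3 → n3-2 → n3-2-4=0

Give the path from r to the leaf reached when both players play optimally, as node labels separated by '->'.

n1-1 (MAX): max(8, -4) = 8
n1-2 (MAX): max(-2, -3) = -2
n1-3 (MAX): max(-1, -7) = -1
n1 (MIN): min(8, -2, -1) = -2
n2-1 (MAX): max(-1, -2, 0) = 0
n2-2 (MAX): max(-6, 4, 0) = 4
n2 (MIN): min(0, 4) = 0
n3-1 (MAX): max(-8, -9, -5) = -5
n3-2 (MAX): max(-2, 2, 1, 0) = 2
n3 (MIN): min(-5, 2) = -5
r (MAX): max(-2, 0, -5) = 0
At r, MAX picks n2 (highest: 0).
At n2, MIN picks n2-1 (lowest: 0).
At n2-1, MAX picks n2-1-3 (highest: 0).
Terminal value 0.

r -> n2 -> n2-1 -> n2-1-3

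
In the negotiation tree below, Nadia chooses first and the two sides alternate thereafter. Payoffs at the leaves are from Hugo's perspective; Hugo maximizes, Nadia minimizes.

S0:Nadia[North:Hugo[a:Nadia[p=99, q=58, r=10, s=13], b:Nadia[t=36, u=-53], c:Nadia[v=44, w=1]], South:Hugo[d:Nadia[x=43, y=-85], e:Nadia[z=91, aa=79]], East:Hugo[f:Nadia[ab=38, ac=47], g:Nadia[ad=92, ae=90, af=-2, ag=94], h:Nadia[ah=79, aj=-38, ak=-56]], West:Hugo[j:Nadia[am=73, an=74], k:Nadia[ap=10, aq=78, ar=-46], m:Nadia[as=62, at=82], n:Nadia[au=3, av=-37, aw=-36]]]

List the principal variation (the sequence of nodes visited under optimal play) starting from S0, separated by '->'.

a (Nadia): min(99, 58, 10, 13) = 10
b (Nadia): min(36, -53) = -53
c (Nadia): min(44, 1) = 1
North (Hugo): max(10, -53, 1) = 10
d (Nadia): min(43, -85) = -85
e (Nadia): min(91, 79) = 79
South (Hugo): max(-85, 79) = 79
f (Nadia): min(38, 47) = 38
g (Nadia): min(92, 90, -2, 94) = -2
h (Nadia): min(79, -38, -56) = -56
East (Hugo): max(38, -2, -56) = 38
j (Nadia): min(73, 74) = 73
k (Nadia): min(10, 78, -46) = -46
m (Nadia): min(62, 82) = 62
n (Nadia): min(3, -37, -36) = -37
West (Hugo): max(73, -46, 62, -37) = 73
S0 (Nadia): min(10, 79, 38, 73) = 10
At S0, Nadia picks North (lowest: 10).
At North, Hugo picks a (highest: 10).
At a, Nadia picks r (lowest: 10).
Terminal value 10.

S0 -> North -> a -> r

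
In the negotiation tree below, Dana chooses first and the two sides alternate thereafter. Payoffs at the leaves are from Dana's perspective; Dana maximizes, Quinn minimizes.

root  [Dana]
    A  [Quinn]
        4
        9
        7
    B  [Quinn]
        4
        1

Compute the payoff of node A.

4

A (Quinn): min(4, 9, 7) = 4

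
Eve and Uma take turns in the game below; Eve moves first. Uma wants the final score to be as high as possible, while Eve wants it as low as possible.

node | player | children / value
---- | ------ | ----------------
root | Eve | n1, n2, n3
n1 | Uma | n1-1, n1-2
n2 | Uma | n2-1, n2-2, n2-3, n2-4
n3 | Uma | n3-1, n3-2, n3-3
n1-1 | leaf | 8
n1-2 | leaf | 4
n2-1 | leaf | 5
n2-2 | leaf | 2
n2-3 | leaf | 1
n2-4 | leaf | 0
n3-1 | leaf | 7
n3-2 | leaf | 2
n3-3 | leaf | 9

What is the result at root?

5

n1 (Uma): max(8, 4) = 8
n2 (Uma): max(5, 2, 1, 0) = 5
n3 (Uma): max(7, 2, 9) = 9
root (Eve): min(8, 5, 9) = 5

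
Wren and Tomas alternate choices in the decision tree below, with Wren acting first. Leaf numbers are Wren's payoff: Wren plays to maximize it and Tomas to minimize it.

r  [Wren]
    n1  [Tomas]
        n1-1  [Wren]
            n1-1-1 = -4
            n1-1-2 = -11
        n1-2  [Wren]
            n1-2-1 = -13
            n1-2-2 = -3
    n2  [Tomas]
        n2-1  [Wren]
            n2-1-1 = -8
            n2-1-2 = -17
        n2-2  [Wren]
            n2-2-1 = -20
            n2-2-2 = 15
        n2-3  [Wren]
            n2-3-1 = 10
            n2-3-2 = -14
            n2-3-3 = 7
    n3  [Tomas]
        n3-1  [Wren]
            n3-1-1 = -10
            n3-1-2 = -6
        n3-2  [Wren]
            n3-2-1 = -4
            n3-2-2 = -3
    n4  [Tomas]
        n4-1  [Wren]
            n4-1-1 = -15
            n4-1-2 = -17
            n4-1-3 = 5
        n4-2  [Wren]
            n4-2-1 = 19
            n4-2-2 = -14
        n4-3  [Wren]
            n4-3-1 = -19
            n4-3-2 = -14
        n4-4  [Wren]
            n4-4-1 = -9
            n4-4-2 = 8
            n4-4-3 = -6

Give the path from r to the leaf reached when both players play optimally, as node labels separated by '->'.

r -> n1 -> n1-1 -> n1-1-1

n1-1 (Wren): max(-4, -11) = -4
n1-2 (Wren): max(-13, -3) = -3
n1 (Tomas): min(-4, -3) = -4
n2-1 (Wren): max(-8, -17) = -8
n2-2 (Wren): max(-20, 15) = 15
n2-3 (Wren): max(10, -14, 7) = 10
n2 (Tomas): min(-8, 15, 10) = -8
n3-1 (Wren): max(-10, -6) = -6
n3-2 (Wren): max(-4, -3) = -3
n3 (Tomas): min(-6, -3) = -6
n4-1 (Wren): max(-15, -17, 5) = 5
n4-2 (Wren): max(19, -14) = 19
n4-3 (Wren): max(-19, -14) = -14
n4-4 (Wren): max(-9, 8, -6) = 8
n4 (Tomas): min(5, 19, -14, 8) = -14
r (Wren): max(-4, -8, -6, -14) = -4
At r, Wren picks n1 (highest: -4).
At n1, Tomas picks n1-1 (lowest: -4).
At n1-1, Wren picks n1-1-1 (highest: -4).
Terminal value -4.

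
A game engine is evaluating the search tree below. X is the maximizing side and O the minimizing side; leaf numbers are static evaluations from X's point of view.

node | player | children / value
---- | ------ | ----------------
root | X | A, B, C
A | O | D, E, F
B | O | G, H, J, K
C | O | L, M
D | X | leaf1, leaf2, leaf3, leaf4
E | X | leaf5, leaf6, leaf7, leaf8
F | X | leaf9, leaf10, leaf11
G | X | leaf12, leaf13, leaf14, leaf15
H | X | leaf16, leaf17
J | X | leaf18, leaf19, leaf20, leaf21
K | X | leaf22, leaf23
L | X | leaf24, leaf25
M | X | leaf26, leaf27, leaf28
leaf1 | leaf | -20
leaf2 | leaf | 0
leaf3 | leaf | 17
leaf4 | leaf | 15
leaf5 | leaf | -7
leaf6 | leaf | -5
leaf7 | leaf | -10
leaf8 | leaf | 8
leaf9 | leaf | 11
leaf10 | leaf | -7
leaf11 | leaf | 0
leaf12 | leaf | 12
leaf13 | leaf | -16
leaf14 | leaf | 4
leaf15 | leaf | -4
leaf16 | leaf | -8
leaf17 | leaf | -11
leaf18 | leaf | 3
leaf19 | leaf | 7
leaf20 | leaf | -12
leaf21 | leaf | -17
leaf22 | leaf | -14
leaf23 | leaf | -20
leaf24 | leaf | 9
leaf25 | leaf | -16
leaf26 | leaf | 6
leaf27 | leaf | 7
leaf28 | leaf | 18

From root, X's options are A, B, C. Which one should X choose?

D (X): max(-20, 0, 17, 15) = 17
E (X): max(-7, -5, -10, 8) = 8
F (X): max(11, -7, 0) = 11
A (O): min(17, 8, 11) = 8
G (X): max(12, -16, 4, -4) = 12
H (X): max(-8, -11) = -8
J (X): max(3, 7, -12, -17) = 7
K (X): max(-14, -20) = -14
B (O): min(12, -8, 7, -14) = -14
L (X): max(9, -16) = 9
M (X): max(6, 7, 18) = 18
C (O): min(9, 18) = 9
root (X): max(8, -14, 9) = 9
X at root wants the highest of {A=8, B=-14, C=9}, so chooses C.

C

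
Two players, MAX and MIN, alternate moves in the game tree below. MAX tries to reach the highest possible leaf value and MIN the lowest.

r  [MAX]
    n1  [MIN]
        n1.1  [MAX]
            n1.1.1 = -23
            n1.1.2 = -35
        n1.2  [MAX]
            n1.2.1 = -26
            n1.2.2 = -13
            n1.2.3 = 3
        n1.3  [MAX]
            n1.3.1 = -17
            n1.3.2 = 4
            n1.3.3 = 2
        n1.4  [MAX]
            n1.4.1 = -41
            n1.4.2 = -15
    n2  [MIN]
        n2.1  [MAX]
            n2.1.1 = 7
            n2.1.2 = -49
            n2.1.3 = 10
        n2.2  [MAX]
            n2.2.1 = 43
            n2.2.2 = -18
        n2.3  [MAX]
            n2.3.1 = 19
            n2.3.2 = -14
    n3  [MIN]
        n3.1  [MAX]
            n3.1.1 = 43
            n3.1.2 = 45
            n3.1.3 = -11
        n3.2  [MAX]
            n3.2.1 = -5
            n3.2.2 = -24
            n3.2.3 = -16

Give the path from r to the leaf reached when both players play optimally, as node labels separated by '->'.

n1.1 (MAX): max(-23, -35) = -23
n1.2 (MAX): max(-26, -13, 3) = 3
n1.3 (MAX): max(-17, 4, 2) = 4
n1.4 (MAX): max(-41, -15) = -15
n1 (MIN): min(-23, 3, 4, -15) = -23
n2.1 (MAX): max(7, -49, 10) = 10
n2.2 (MAX): max(43, -18) = 43
n2.3 (MAX): max(19, -14) = 19
n2 (MIN): min(10, 43, 19) = 10
n3.1 (MAX): max(43, 45, -11) = 45
n3.2 (MAX): max(-5, -24, -16) = -5
n3 (MIN): min(45, -5) = -5
r (MAX): max(-23, 10, -5) = 10
At r, MAX picks n2 (highest: 10).
At n2, MIN picks n2.1 (lowest: 10).
At n2.1, MAX picks n2.1.3 (highest: 10).
Terminal value 10.

r -> n2 -> n2.1 -> n2.1.3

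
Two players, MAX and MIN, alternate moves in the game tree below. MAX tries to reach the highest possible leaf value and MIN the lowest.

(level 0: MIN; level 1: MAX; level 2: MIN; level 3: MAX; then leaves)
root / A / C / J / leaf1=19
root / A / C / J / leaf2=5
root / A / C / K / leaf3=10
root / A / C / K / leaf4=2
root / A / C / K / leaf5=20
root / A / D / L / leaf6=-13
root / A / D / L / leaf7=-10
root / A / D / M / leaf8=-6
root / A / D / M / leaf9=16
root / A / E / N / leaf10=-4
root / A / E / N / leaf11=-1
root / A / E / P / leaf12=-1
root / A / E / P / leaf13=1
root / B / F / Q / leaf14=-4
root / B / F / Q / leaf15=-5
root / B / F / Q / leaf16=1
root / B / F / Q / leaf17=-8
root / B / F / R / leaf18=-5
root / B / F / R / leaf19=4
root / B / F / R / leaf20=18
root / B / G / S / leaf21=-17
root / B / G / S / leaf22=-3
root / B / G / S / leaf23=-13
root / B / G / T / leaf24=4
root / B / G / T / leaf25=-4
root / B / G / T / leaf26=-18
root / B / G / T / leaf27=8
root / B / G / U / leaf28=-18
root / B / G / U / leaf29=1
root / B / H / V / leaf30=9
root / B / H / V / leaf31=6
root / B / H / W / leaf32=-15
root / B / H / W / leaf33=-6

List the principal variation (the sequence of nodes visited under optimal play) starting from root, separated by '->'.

root -> B -> F -> Q -> leaf16

J (MAX): max(19, 5) = 19
K (MAX): max(10, 2, 20) = 20
C (MIN): min(19, 20) = 19
L (MAX): max(-13, -10) = -10
M (MAX): max(-6, 16) = 16
D (MIN): min(-10, 16) = -10
N (MAX): max(-4, -1) = -1
P (MAX): max(-1, 1) = 1
E (MIN): min(-1, 1) = -1
A (MAX): max(19, -10, -1) = 19
Q (MAX): max(-4, -5, 1, -8) = 1
R (MAX): max(-5, 4, 18) = 18
F (MIN): min(1, 18) = 1
S (MAX): max(-17, -3, -13) = -3
T (MAX): max(4, -4, -18, 8) = 8
U (MAX): max(-18, 1) = 1
G (MIN): min(-3, 8, 1) = -3
V (MAX): max(9, 6) = 9
W (MAX): max(-15, -6) = -6
H (MIN): min(9, -6) = -6
B (MAX): max(1, -3, -6) = 1
root (MIN): min(19, 1) = 1
At root, MIN picks B (lowest: 1).
At B, MAX picks F (highest: 1).
At F, MIN picks Q (lowest: 1).
At Q, MAX picks leaf16 (highest: 1).
Terminal value 1.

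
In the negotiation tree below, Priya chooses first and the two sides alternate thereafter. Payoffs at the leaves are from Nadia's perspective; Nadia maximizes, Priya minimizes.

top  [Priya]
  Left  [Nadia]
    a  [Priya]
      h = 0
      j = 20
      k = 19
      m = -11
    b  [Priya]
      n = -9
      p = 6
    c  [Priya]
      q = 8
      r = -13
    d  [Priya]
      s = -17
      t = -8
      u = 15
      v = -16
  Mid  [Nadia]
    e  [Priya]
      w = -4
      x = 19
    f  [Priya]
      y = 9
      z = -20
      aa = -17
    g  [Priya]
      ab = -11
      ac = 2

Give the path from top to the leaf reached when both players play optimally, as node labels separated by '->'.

top -> Left -> b -> n

a (Priya): min(0, 20, 19, -11) = -11
b (Priya): min(-9, 6) = -9
c (Priya): min(8, -13) = -13
d (Priya): min(-17, -8, 15, -16) = -17
Left (Nadia): max(-11, -9, -13, -17) = -9
e (Priya): min(-4, 19) = -4
f (Priya): min(9, -20, -17) = -20
g (Priya): min(-11, 2) = -11
Mid (Nadia): max(-4, -20, -11) = -4
top (Priya): min(-9, -4) = -9
At top, Priya picks Left (lowest: -9).
At Left, Nadia picks b (highest: -9).
At b, Priya picks n (lowest: -9).
Terminal value -9.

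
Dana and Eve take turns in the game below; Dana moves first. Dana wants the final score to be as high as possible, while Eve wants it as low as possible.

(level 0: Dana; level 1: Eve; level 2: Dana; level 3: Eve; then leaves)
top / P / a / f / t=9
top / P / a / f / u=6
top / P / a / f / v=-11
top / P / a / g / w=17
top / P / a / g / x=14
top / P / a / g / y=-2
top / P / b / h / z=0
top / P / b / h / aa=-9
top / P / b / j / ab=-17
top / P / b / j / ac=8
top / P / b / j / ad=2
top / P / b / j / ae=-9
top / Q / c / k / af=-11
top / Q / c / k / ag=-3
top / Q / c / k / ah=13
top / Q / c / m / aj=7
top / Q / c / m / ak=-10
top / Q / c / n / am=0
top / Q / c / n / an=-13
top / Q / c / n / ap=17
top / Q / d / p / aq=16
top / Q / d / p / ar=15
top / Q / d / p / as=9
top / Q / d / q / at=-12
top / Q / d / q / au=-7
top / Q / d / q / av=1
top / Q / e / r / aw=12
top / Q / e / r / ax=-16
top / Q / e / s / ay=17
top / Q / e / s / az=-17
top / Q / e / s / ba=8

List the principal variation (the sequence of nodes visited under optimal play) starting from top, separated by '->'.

f (Eve): min(9, 6, -11) = -11
g (Eve): min(17, 14, -2) = -2
a (Dana): max(-11, -2) = -2
h (Eve): min(0, -9) = -9
j (Eve): min(-17, 8, 2, -9) = -17
b (Dana): max(-9, -17) = -9
P (Eve): min(-2, -9) = -9
k (Eve): min(-11, -3, 13) = -11
m (Eve): min(7, -10) = -10
n (Eve): min(0, -13, 17) = -13
c (Dana): max(-11, -10, -13) = -10
p (Eve): min(16, 15, 9) = 9
q (Eve): min(-12, -7, 1) = -12
d (Dana): max(9, -12) = 9
r (Eve): min(12, -16) = -16
s (Eve): min(17, -17, 8) = -17
e (Dana): max(-16, -17) = -16
Q (Eve): min(-10, 9, -16) = -16
top (Dana): max(-9, -16) = -9
At top, Dana picks P (highest: -9).
At P, Eve picks b (lowest: -9).
At b, Dana picks h (highest: -9).
At h, Eve picks aa (lowest: -9).
Terminal value -9.

top -> P -> b -> h -> aa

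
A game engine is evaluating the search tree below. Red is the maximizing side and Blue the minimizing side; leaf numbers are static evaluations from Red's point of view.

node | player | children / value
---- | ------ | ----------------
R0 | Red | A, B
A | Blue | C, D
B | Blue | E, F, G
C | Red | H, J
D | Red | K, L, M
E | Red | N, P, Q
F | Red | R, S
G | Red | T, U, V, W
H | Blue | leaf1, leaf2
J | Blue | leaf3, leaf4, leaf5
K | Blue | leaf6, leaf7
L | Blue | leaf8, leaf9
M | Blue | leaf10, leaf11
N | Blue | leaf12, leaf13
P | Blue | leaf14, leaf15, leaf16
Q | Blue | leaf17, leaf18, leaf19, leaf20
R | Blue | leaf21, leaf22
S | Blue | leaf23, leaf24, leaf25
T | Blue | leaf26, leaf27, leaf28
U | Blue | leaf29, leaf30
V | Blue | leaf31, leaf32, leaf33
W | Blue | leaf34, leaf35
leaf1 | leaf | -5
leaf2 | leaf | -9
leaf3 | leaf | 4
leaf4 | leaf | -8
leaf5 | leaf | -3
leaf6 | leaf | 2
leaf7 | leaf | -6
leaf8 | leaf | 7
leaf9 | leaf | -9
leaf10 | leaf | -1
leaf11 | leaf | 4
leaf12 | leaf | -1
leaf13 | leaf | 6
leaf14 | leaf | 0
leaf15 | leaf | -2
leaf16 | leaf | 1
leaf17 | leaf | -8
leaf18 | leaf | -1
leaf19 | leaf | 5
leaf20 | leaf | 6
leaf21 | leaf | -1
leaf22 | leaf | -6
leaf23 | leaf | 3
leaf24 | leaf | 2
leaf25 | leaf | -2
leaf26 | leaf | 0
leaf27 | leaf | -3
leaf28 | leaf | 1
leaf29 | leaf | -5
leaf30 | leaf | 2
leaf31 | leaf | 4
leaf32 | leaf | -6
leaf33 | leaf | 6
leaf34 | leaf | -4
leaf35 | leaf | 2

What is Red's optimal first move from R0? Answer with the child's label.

H (Blue): min(-5, -9) = -9
J (Blue): min(4, -8, -3) = -8
C (Red): max(-9, -8) = -8
K (Blue): min(2, -6) = -6
L (Blue): min(7, -9) = -9
M (Blue): min(-1, 4) = -1
D (Red): max(-6, -9, -1) = -1
A (Blue): min(-8, -1) = -8
N (Blue): min(-1, 6) = -1
P (Blue): min(0, -2, 1) = -2
Q (Blue): min(-8, -1, 5, 6) = -8
E (Red): max(-1, -2, -8) = -1
R (Blue): min(-1, -6) = -6
S (Blue): min(3, 2, -2) = -2
F (Red): max(-6, -2) = -2
T (Blue): min(0, -3, 1) = -3
U (Blue): min(-5, 2) = -5
V (Blue): min(4, -6, 6) = -6
W (Blue): min(-4, 2) = -4
G (Red): max(-3, -5, -6, -4) = -3
B (Blue): min(-1, -2, -3) = -3
R0 (Red): max(-8, -3) = -3
Red at R0 wants the highest of {A=-8, B=-3}, so chooses B.

B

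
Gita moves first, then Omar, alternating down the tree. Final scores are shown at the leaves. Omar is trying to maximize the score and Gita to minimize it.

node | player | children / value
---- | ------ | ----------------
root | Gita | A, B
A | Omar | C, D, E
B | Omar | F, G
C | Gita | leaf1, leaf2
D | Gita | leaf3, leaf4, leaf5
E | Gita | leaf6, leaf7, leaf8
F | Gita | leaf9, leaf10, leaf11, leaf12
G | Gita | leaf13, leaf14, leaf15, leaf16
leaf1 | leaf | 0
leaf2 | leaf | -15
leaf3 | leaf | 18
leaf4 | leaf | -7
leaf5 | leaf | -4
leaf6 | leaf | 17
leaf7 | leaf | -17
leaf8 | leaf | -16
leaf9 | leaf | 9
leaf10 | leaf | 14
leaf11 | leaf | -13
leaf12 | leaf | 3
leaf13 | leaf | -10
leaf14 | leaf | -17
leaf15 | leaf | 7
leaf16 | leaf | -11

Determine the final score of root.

C (Gita): min(0, -15) = -15
D (Gita): min(18, -7, -4) = -7
E (Gita): min(17, -17, -16) = -17
A (Omar): max(-15, -7, -17) = -7
F (Gita): min(9, 14, -13, 3) = -13
G (Gita): min(-10, -17, 7, -11) = -17
B (Omar): max(-13, -17) = -13
root (Gita): min(-7, -13) = -13

-13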